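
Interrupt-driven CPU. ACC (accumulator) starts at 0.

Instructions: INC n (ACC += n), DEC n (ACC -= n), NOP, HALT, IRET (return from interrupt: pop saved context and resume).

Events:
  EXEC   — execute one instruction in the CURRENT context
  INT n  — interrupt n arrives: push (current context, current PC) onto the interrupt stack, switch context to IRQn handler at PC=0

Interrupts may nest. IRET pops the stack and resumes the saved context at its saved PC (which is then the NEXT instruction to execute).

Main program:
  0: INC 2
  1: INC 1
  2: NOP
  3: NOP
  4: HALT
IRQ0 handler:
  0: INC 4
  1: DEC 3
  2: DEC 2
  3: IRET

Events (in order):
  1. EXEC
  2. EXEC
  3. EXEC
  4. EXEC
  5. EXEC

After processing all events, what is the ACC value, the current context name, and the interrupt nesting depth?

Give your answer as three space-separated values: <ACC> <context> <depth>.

Answer: 3 MAIN 0

Derivation:
Event 1 (EXEC): [MAIN] PC=0: INC 2 -> ACC=2
Event 2 (EXEC): [MAIN] PC=1: INC 1 -> ACC=3
Event 3 (EXEC): [MAIN] PC=2: NOP
Event 4 (EXEC): [MAIN] PC=3: NOP
Event 5 (EXEC): [MAIN] PC=4: HALT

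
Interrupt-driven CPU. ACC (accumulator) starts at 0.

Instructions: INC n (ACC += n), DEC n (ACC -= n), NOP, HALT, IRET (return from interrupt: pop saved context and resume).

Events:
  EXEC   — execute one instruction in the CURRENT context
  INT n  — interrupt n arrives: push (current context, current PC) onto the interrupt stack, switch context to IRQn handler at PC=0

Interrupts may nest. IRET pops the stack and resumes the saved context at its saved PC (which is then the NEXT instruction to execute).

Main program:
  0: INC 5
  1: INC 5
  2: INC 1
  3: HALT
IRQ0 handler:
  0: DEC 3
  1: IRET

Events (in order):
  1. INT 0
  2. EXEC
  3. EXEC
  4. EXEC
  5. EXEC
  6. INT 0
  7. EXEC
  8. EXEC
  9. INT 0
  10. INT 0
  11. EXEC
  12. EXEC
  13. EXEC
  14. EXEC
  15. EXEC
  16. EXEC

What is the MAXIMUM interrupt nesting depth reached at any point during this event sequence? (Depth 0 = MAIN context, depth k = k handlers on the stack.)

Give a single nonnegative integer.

Answer: 2

Derivation:
Event 1 (INT 0): INT 0 arrives: push (MAIN, PC=0), enter IRQ0 at PC=0 (depth now 1) [depth=1]
Event 2 (EXEC): [IRQ0] PC=0: DEC 3 -> ACC=-3 [depth=1]
Event 3 (EXEC): [IRQ0] PC=1: IRET -> resume MAIN at PC=0 (depth now 0) [depth=0]
Event 4 (EXEC): [MAIN] PC=0: INC 5 -> ACC=2 [depth=0]
Event 5 (EXEC): [MAIN] PC=1: INC 5 -> ACC=7 [depth=0]
Event 6 (INT 0): INT 0 arrives: push (MAIN, PC=2), enter IRQ0 at PC=0 (depth now 1) [depth=1]
Event 7 (EXEC): [IRQ0] PC=0: DEC 3 -> ACC=4 [depth=1]
Event 8 (EXEC): [IRQ0] PC=1: IRET -> resume MAIN at PC=2 (depth now 0) [depth=0]
Event 9 (INT 0): INT 0 arrives: push (MAIN, PC=2), enter IRQ0 at PC=0 (depth now 1) [depth=1]
Event 10 (INT 0): INT 0 arrives: push (IRQ0, PC=0), enter IRQ0 at PC=0 (depth now 2) [depth=2]
Event 11 (EXEC): [IRQ0] PC=0: DEC 3 -> ACC=1 [depth=2]
Event 12 (EXEC): [IRQ0] PC=1: IRET -> resume IRQ0 at PC=0 (depth now 1) [depth=1]
Event 13 (EXEC): [IRQ0] PC=0: DEC 3 -> ACC=-2 [depth=1]
Event 14 (EXEC): [IRQ0] PC=1: IRET -> resume MAIN at PC=2 (depth now 0) [depth=0]
Event 15 (EXEC): [MAIN] PC=2: INC 1 -> ACC=-1 [depth=0]
Event 16 (EXEC): [MAIN] PC=3: HALT [depth=0]
Max depth observed: 2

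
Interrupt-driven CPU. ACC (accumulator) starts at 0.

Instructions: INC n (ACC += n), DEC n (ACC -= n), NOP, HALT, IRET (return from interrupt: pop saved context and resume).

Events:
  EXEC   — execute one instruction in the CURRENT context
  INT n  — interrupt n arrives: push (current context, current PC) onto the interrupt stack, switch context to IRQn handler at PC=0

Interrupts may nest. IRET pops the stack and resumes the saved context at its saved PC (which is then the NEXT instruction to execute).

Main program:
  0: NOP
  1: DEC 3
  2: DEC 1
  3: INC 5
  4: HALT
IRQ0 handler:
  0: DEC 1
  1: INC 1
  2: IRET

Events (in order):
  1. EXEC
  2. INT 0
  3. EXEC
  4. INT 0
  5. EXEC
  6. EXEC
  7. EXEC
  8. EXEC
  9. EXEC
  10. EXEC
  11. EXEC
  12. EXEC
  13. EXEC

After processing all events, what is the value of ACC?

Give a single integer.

Answer: 1

Derivation:
Event 1 (EXEC): [MAIN] PC=0: NOP
Event 2 (INT 0): INT 0 arrives: push (MAIN, PC=1), enter IRQ0 at PC=0 (depth now 1)
Event 3 (EXEC): [IRQ0] PC=0: DEC 1 -> ACC=-1
Event 4 (INT 0): INT 0 arrives: push (IRQ0, PC=1), enter IRQ0 at PC=0 (depth now 2)
Event 5 (EXEC): [IRQ0] PC=0: DEC 1 -> ACC=-2
Event 6 (EXEC): [IRQ0] PC=1: INC 1 -> ACC=-1
Event 7 (EXEC): [IRQ0] PC=2: IRET -> resume IRQ0 at PC=1 (depth now 1)
Event 8 (EXEC): [IRQ0] PC=1: INC 1 -> ACC=0
Event 9 (EXEC): [IRQ0] PC=2: IRET -> resume MAIN at PC=1 (depth now 0)
Event 10 (EXEC): [MAIN] PC=1: DEC 3 -> ACC=-3
Event 11 (EXEC): [MAIN] PC=2: DEC 1 -> ACC=-4
Event 12 (EXEC): [MAIN] PC=3: INC 5 -> ACC=1
Event 13 (EXEC): [MAIN] PC=4: HALT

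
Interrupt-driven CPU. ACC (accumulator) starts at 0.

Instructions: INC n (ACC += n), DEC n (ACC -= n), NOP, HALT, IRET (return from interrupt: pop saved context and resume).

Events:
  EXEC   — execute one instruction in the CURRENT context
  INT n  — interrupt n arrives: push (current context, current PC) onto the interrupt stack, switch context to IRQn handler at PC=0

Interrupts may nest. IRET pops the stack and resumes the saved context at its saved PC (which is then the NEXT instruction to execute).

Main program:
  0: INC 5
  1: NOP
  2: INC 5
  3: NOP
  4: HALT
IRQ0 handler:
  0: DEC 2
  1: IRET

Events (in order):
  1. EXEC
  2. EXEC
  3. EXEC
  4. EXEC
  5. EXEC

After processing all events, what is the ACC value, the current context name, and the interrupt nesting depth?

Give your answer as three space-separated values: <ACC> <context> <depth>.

Event 1 (EXEC): [MAIN] PC=0: INC 5 -> ACC=5
Event 2 (EXEC): [MAIN] PC=1: NOP
Event 3 (EXEC): [MAIN] PC=2: INC 5 -> ACC=10
Event 4 (EXEC): [MAIN] PC=3: NOP
Event 5 (EXEC): [MAIN] PC=4: HALT

Answer: 10 MAIN 0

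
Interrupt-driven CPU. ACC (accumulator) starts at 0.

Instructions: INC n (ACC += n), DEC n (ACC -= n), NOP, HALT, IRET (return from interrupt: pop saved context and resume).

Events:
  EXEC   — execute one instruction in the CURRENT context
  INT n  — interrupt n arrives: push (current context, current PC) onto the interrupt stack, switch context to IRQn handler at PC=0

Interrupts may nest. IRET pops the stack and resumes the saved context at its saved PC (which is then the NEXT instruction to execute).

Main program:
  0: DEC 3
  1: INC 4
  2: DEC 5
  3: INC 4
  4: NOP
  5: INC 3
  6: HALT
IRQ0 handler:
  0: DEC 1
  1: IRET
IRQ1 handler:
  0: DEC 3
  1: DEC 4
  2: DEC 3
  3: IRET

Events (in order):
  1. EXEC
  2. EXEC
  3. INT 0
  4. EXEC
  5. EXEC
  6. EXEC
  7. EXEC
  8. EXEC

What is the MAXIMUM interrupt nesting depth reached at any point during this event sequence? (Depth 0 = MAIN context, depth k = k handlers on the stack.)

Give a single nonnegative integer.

Answer: 1

Derivation:
Event 1 (EXEC): [MAIN] PC=0: DEC 3 -> ACC=-3 [depth=0]
Event 2 (EXEC): [MAIN] PC=1: INC 4 -> ACC=1 [depth=0]
Event 3 (INT 0): INT 0 arrives: push (MAIN, PC=2), enter IRQ0 at PC=0 (depth now 1) [depth=1]
Event 4 (EXEC): [IRQ0] PC=0: DEC 1 -> ACC=0 [depth=1]
Event 5 (EXEC): [IRQ0] PC=1: IRET -> resume MAIN at PC=2 (depth now 0) [depth=0]
Event 6 (EXEC): [MAIN] PC=2: DEC 5 -> ACC=-5 [depth=0]
Event 7 (EXEC): [MAIN] PC=3: INC 4 -> ACC=-1 [depth=0]
Event 8 (EXEC): [MAIN] PC=4: NOP [depth=0]
Max depth observed: 1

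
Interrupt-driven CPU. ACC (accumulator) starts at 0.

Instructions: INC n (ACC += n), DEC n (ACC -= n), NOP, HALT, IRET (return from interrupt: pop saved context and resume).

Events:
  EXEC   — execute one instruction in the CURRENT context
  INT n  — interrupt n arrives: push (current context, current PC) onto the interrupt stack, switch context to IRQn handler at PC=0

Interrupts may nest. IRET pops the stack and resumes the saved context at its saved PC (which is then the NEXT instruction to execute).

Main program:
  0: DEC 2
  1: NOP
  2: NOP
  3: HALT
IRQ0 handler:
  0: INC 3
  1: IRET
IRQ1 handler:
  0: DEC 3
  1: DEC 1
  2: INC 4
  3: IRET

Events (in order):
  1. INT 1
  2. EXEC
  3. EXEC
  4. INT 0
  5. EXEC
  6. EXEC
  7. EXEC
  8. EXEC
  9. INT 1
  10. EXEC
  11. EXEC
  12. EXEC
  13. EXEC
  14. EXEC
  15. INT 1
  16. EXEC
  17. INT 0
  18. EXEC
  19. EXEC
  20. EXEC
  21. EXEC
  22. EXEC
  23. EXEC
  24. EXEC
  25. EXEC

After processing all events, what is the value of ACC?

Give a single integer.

Event 1 (INT 1): INT 1 arrives: push (MAIN, PC=0), enter IRQ1 at PC=0 (depth now 1)
Event 2 (EXEC): [IRQ1] PC=0: DEC 3 -> ACC=-3
Event 3 (EXEC): [IRQ1] PC=1: DEC 1 -> ACC=-4
Event 4 (INT 0): INT 0 arrives: push (IRQ1, PC=2), enter IRQ0 at PC=0 (depth now 2)
Event 5 (EXEC): [IRQ0] PC=0: INC 3 -> ACC=-1
Event 6 (EXEC): [IRQ0] PC=1: IRET -> resume IRQ1 at PC=2 (depth now 1)
Event 7 (EXEC): [IRQ1] PC=2: INC 4 -> ACC=3
Event 8 (EXEC): [IRQ1] PC=3: IRET -> resume MAIN at PC=0 (depth now 0)
Event 9 (INT 1): INT 1 arrives: push (MAIN, PC=0), enter IRQ1 at PC=0 (depth now 1)
Event 10 (EXEC): [IRQ1] PC=0: DEC 3 -> ACC=0
Event 11 (EXEC): [IRQ1] PC=1: DEC 1 -> ACC=-1
Event 12 (EXEC): [IRQ1] PC=2: INC 4 -> ACC=3
Event 13 (EXEC): [IRQ1] PC=3: IRET -> resume MAIN at PC=0 (depth now 0)
Event 14 (EXEC): [MAIN] PC=0: DEC 2 -> ACC=1
Event 15 (INT 1): INT 1 arrives: push (MAIN, PC=1), enter IRQ1 at PC=0 (depth now 1)
Event 16 (EXEC): [IRQ1] PC=0: DEC 3 -> ACC=-2
Event 17 (INT 0): INT 0 arrives: push (IRQ1, PC=1), enter IRQ0 at PC=0 (depth now 2)
Event 18 (EXEC): [IRQ0] PC=0: INC 3 -> ACC=1
Event 19 (EXEC): [IRQ0] PC=1: IRET -> resume IRQ1 at PC=1 (depth now 1)
Event 20 (EXEC): [IRQ1] PC=1: DEC 1 -> ACC=0
Event 21 (EXEC): [IRQ1] PC=2: INC 4 -> ACC=4
Event 22 (EXEC): [IRQ1] PC=3: IRET -> resume MAIN at PC=1 (depth now 0)
Event 23 (EXEC): [MAIN] PC=1: NOP
Event 24 (EXEC): [MAIN] PC=2: NOP
Event 25 (EXEC): [MAIN] PC=3: HALT

Answer: 4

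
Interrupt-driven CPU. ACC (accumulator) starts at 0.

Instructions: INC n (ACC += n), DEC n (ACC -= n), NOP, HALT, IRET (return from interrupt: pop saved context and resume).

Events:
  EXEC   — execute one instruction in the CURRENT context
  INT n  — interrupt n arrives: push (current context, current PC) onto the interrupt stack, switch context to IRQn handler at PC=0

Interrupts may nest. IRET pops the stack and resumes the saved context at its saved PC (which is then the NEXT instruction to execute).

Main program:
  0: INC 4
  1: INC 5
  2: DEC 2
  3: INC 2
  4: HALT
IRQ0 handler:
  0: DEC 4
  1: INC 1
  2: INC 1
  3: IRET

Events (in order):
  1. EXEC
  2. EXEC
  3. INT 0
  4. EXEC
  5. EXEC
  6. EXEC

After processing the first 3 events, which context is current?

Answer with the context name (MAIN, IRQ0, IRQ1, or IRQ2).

Answer: IRQ0

Derivation:
Event 1 (EXEC): [MAIN] PC=0: INC 4 -> ACC=4
Event 2 (EXEC): [MAIN] PC=1: INC 5 -> ACC=9
Event 3 (INT 0): INT 0 arrives: push (MAIN, PC=2), enter IRQ0 at PC=0 (depth now 1)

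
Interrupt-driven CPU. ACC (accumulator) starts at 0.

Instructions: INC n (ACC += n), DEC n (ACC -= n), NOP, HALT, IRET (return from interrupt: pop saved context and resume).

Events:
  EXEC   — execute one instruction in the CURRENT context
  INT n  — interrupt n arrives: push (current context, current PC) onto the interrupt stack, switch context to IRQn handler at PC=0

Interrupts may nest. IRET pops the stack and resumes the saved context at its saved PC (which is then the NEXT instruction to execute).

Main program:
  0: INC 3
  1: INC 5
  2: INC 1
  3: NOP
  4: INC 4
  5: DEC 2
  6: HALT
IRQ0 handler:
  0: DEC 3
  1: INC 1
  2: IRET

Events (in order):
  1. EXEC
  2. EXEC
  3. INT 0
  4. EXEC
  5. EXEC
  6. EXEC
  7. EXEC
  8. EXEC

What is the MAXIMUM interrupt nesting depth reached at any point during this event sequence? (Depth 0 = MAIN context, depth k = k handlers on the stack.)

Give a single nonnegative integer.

Event 1 (EXEC): [MAIN] PC=0: INC 3 -> ACC=3 [depth=0]
Event 2 (EXEC): [MAIN] PC=1: INC 5 -> ACC=8 [depth=0]
Event 3 (INT 0): INT 0 arrives: push (MAIN, PC=2), enter IRQ0 at PC=0 (depth now 1) [depth=1]
Event 4 (EXEC): [IRQ0] PC=0: DEC 3 -> ACC=5 [depth=1]
Event 5 (EXEC): [IRQ0] PC=1: INC 1 -> ACC=6 [depth=1]
Event 6 (EXEC): [IRQ0] PC=2: IRET -> resume MAIN at PC=2 (depth now 0) [depth=0]
Event 7 (EXEC): [MAIN] PC=2: INC 1 -> ACC=7 [depth=0]
Event 8 (EXEC): [MAIN] PC=3: NOP [depth=0]
Max depth observed: 1

Answer: 1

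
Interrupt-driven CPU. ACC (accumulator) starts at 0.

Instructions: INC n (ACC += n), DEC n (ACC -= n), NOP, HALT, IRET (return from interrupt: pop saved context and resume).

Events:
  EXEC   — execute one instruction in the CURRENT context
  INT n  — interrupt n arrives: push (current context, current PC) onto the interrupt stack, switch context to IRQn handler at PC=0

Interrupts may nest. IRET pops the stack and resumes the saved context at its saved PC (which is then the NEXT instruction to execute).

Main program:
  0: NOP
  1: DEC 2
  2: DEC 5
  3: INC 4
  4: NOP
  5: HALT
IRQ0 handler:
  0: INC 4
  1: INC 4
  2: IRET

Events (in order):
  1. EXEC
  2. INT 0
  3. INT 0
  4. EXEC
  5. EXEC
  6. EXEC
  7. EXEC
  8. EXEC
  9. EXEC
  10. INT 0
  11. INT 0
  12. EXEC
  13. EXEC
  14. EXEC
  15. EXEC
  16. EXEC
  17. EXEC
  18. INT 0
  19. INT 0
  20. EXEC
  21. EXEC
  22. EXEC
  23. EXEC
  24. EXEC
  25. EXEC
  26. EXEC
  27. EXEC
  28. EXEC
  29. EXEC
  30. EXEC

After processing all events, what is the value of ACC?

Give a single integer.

Answer: 45

Derivation:
Event 1 (EXEC): [MAIN] PC=0: NOP
Event 2 (INT 0): INT 0 arrives: push (MAIN, PC=1), enter IRQ0 at PC=0 (depth now 1)
Event 3 (INT 0): INT 0 arrives: push (IRQ0, PC=0), enter IRQ0 at PC=0 (depth now 2)
Event 4 (EXEC): [IRQ0] PC=0: INC 4 -> ACC=4
Event 5 (EXEC): [IRQ0] PC=1: INC 4 -> ACC=8
Event 6 (EXEC): [IRQ0] PC=2: IRET -> resume IRQ0 at PC=0 (depth now 1)
Event 7 (EXEC): [IRQ0] PC=0: INC 4 -> ACC=12
Event 8 (EXEC): [IRQ0] PC=1: INC 4 -> ACC=16
Event 9 (EXEC): [IRQ0] PC=2: IRET -> resume MAIN at PC=1 (depth now 0)
Event 10 (INT 0): INT 0 arrives: push (MAIN, PC=1), enter IRQ0 at PC=0 (depth now 1)
Event 11 (INT 0): INT 0 arrives: push (IRQ0, PC=0), enter IRQ0 at PC=0 (depth now 2)
Event 12 (EXEC): [IRQ0] PC=0: INC 4 -> ACC=20
Event 13 (EXEC): [IRQ0] PC=1: INC 4 -> ACC=24
Event 14 (EXEC): [IRQ0] PC=2: IRET -> resume IRQ0 at PC=0 (depth now 1)
Event 15 (EXEC): [IRQ0] PC=0: INC 4 -> ACC=28
Event 16 (EXEC): [IRQ0] PC=1: INC 4 -> ACC=32
Event 17 (EXEC): [IRQ0] PC=2: IRET -> resume MAIN at PC=1 (depth now 0)
Event 18 (INT 0): INT 0 arrives: push (MAIN, PC=1), enter IRQ0 at PC=0 (depth now 1)
Event 19 (INT 0): INT 0 arrives: push (IRQ0, PC=0), enter IRQ0 at PC=0 (depth now 2)
Event 20 (EXEC): [IRQ0] PC=0: INC 4 -> ACC=36
Event 21 (EXEC): [IRQ0] PC=1: INC 4 -> ACC=40
Event 22 (EXEC): [IRQ0] PC=2: IRET -> resume IRQ0 at PC=0 (depth now 1)
Event 23 (EXEC): [IRQ0] PC=0: INC 4 -> ACC=44
Event 24 (EXEC): [IRQ0] PC=1: INC 4 -> ACC=48
Event 25 (EXEC): [IRQ0] PC=2: IRET -> resume MAIN at PC=1 (depth now 0)
Event 26 (EXEC): [MAIN] PC=1: DEC 2 -> ACC=46
Event 27 (EXEC): [MAIN] PC=2: DEC 5 -> ACC=41
Event 28 (EXEC): [MAIN] PC=3: INC 4 -> ACC=45
Event 29 (EXEC): [MAIN] PC=4: NOP
Event 30 (EXEC): [MAIN] PC=5: HALT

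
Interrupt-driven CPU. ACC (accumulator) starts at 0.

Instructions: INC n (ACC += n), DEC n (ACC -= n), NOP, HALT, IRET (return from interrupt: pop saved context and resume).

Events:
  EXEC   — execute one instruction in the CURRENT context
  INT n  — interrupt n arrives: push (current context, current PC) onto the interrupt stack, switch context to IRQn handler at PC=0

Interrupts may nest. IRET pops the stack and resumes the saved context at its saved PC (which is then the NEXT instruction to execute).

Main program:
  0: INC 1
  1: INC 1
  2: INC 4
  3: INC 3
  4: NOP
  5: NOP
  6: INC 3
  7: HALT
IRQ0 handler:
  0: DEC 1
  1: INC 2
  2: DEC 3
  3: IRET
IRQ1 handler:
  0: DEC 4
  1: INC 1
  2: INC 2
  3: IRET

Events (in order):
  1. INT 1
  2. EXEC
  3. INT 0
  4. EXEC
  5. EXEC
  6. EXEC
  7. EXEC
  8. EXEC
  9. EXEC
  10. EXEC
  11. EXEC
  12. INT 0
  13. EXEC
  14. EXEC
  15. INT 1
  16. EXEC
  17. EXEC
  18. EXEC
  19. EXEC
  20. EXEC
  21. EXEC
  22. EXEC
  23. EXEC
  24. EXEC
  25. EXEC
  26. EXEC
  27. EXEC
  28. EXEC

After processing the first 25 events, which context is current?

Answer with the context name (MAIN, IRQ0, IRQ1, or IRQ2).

Answer: MAIN

Derivation:
Event 1 (INT 1): INT 1 arrives: push (MAIN, PC=0), enter IRQ1 at PC=0 (depth now 1)
Event 2 (EXEC): [IRQ1] PC=0: DEC 4 -> ACC=-4
Event 3 (INT 0): INT 0 arrives: push (IRQ1, PC=1), enter IRQ0 at PC=0 (depth now 2)
Event 4 (EXEC): [IRQ0] PC=0: DEC 1 -> ACC=-5
Event 5 (EXEC): [IRQ0] PC=1: INC 2 -> ACC=-3
Event 6 (EXEC): [IRQ0] PC=2: DEC 3 -> ACC=-6
Event 7 (EXEC): [IRQ0] PC=3: IRET -> resume IRQ1 at PC=1 (depth now 1)
Event 8 (EXEC): [IRQ1] PC=1: INC 1 -> ACC=-5
Event 9 (EXEC): [IRQ1] PC=2: INC 2 -> ACC=-3
Event 10 (EXEC): [IRQ1] PC=3: IRET -> resume MAIN at PC=0 (depth now 0)
Event 11 (EXEC): [MAIN] PC=0: INC 1 -> ACC=-2
Event 12 (INT 0): INT 0 arrives: push (MAIN, PC=1), enter IRQ0 at PC=0 (depth now 1)
Event 13 (EXEC): [IRQ0] PC=0: DEC 1 -> ACC=-3
Event 14 (EXEC): [IRQ0] PC=1: INC 2 -> ACC=-1
Event 15 (INT 1): INT 1 arrives: push (IRQ0, PC=2), enter IRQ1 at PC=0 (depth now 2)
Event 16 (EXEC): [IRQ1] PC=0: DEC 4 -> ACC=-5
Event 17 (EXEC): [IRQ1] PC=1: INC 1 -> ACC=-4
Event 18 (EXEC): [IRQ1] PC=2: INC 2 -> ACC=-2
Event 19 (EXEC): [IRQ1] PC=3: IRET -> resume IRQ0 at PC=2 (depth now 1)
Event 20 (EXEC): [IRQ0] PC=2: DEC 3 -> ACC=-5
Event 21 (EXEC): [IRQ0] PC=3: IRET -> resume MAIN at PC=1 (depth now 0)
Event 22 (EXEC): [MAIN] PC=1: INC 1 -> ACC=-4
Event 23 (EXEC): [MAIN] PC=2: INC 4 -> ACC=0
Event 24 (EXEC): [MAIN] PC=3: INC 3 -> ACC=3
Event 25 (EXEC): [MAIN] PC=4: NOP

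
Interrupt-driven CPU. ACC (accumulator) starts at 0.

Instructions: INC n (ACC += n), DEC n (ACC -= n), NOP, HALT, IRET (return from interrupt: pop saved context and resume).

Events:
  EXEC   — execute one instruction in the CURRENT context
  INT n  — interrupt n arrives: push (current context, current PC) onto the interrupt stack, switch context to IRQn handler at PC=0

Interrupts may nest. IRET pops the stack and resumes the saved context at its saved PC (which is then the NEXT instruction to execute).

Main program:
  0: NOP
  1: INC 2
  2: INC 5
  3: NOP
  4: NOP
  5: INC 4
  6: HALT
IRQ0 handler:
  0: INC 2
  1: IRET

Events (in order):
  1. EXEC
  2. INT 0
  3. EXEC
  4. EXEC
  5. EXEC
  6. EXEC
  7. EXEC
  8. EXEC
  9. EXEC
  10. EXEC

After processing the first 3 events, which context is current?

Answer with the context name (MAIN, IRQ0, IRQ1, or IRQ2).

Answer: IRQ0

Derivation:
Event 1 (EXEC): [MAIN] PC=0: NOP
Event 2 (INT 0): INT 0 arrives: push (MAIN, PC=1), enter IRQ0 at PC=0 (depth now 1)
Event 3 (EXEC): [IRQ0] PC=0: INC 2 -> ACC=2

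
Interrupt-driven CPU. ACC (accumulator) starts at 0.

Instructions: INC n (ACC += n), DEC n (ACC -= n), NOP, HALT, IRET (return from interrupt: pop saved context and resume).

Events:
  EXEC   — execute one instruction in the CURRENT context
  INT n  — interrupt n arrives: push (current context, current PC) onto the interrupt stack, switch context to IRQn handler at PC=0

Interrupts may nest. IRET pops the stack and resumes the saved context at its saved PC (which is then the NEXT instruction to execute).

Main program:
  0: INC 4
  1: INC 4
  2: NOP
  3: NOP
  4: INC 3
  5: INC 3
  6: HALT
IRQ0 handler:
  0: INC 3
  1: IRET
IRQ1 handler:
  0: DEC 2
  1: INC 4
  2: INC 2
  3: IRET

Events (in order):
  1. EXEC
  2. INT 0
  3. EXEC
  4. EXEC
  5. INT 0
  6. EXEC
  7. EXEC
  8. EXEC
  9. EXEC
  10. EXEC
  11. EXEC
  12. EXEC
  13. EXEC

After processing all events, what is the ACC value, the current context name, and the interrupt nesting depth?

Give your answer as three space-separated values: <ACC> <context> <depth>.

Answer: 20 MAIN 0

Derivation:
Event 1 (EXEC): [MAIN] PC=0: INC 4 -> ACC=4
Event 2 (INT 0): INT 0 arrives: push (MAIN, PC=1), enter IRQ0 at PC=0 (depth now 1)
Event 3 (EXEC): [IRQ0] PC=0: INC 3 -> ACC=7
Event 4 (EXEC): [IRQ0] PC=1: IRET -> resume MAIN at PC=1 (depth now 0)
Event 5 (INT 0): INT 0 arrives: push (MAIN, PC=1), enter IRQ0 at PC=0 (depth now 1)
Event 6 (EXEC): [IRQ0] PC=0: INC 3 -> ACC=10
Event 7 (EXEC): [IRQ0] PC=1: IRET -> resume MAIN at PC=1 (depth now 0)
Event 8 (EXEC): [MAIN] PC=1: INC 4 -> ACC=14
Event 9 (EXEC): [MAIN] PC=2: NOP
Event 10 (EXEC): [MAIN] PC=3: NOP
Event 11 (EXEC): [MAIN] PC=4: INC 3 -> ACC=17
Event 12 (EXEC): [MAIN] PC=5: INC 3 -> ACC=20
Event 13 (EXEC): [MAIN] PC=6: HALT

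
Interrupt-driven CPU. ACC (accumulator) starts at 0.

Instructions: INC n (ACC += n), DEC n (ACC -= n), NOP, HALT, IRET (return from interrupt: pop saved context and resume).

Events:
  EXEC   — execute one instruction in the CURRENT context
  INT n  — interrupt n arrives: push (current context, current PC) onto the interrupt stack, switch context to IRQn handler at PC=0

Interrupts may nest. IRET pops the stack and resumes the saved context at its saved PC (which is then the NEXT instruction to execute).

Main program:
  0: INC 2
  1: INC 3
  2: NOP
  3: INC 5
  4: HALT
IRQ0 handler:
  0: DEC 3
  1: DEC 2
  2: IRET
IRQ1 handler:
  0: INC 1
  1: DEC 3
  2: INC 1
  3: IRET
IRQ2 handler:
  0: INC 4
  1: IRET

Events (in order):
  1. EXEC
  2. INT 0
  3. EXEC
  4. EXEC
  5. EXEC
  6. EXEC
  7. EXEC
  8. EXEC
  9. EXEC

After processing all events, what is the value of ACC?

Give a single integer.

Answer: 5

Derivation:
Event 1 (EXEC): [MAIN] PC=0: INC 2 -> ACC=2
Event 2 (INT 0): INT 0 arrives: push (MAIN, PC=1), enter IRQ0 at PC=0 (depth now 1)
Event 3 (EXEC): [IRQ0] PC=0: DEC 3 -> ACC=-1
Event 4 (EXEC): [IRQ0] PC=1: DEC 2 -> ACC=-3
Event 5 (EXEC): [IRQ0] PC=2: IRET -> resume MAIN at PC=1 (depth now 0)
Event 6 (EXEC): [MAIN] PC=1: INC 3 -> ACC=0
Event 7 (EXEC): [MAIN] PC=2: NOP
Event 8 (EXEC): [MAIN] PC=3: INC 5 -> ACC=5
Event 9 (EXEC): [MAIN] PC=4: HALT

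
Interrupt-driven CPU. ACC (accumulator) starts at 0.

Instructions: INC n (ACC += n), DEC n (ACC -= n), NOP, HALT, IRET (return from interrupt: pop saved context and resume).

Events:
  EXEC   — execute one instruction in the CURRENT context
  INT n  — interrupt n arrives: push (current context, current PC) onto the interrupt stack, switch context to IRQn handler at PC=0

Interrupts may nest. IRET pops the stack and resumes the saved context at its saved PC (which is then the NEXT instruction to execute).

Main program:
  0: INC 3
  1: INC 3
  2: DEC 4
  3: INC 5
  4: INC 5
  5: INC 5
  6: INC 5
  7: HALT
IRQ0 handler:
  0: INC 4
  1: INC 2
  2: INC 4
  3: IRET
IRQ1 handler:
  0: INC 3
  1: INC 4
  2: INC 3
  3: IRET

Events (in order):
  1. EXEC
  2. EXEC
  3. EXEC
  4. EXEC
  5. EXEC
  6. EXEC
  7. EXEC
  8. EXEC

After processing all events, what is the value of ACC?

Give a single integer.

Event 1 (EXEC): [MAIN] PC=0: INC 3 -> ACC=3
Event 2 (EXEC): [MAIN] PC=1: INC 3 -> ACC=6
Event 3 (EXEC): [MAIN] PC=2: DEC 4 -> ACC=2
Event 4 (EXEC): [MAIN] PC=3: INC 5 -> ACC=7
Event 5 (EXEC): [MAIN] PC=4: INC 5 -> ACC=12
Event 6 (EXEC): [MAIN] PC=5: INC 5 -> ACC=17
Event 7 (EXEC): [MAIN] PC=6: INC 5 -> ACC=22
Event 8 (EXEC): [MAIN] PC=7: HALT

Answer: 22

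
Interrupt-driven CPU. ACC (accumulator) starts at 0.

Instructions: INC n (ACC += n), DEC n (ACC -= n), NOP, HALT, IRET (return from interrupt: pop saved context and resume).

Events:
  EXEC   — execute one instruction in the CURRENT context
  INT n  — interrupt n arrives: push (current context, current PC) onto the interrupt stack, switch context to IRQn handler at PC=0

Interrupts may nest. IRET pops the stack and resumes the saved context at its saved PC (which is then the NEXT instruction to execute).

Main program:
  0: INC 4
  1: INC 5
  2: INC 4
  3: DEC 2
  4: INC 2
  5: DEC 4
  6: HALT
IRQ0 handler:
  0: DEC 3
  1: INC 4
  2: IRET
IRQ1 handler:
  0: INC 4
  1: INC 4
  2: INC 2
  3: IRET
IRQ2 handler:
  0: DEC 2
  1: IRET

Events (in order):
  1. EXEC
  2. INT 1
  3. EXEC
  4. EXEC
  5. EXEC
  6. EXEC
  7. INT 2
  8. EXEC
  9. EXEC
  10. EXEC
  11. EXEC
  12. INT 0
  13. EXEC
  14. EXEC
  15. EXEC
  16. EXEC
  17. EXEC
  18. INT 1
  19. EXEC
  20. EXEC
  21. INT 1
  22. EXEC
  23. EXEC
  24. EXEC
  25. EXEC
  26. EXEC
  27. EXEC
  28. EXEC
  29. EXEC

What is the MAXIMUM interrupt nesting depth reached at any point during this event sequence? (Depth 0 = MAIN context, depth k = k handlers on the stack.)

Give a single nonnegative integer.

Event 1 (EXEC): [MAIN] PC=0: INC 4 -> ACC=4 [depth=0]
Event 2 (INT 1): INT 1 arrives: push (MAIN, PC=1), enter IRQ1 at PC=0 (depth now 1) [depth=1]
Event 3 (EXEC): [IRQ1] PC=0: INC 4 -> ACC=8 [depth=1]
Event 4 (EXEC): [IRQ1] PC=1: INC 4 -> ACC=12 [depth=1]
Event 5 (EXEC): [IRQ1] PC=2: INC 2 -> ACC=14 [depth=1]
Event 6 (EXEC): [IRQ1] PC=3: IRET -> resume MAIN at PC=1 (depth now 0) [depth=0]
Event 7 (INT 2): INT 2 arrives: push (MAIN, PC=1), enter IRQ2 at PC=0 (depth now 1) [depth=1]
Event 8 (EXEC): [IRQ2] PC=0: DEC 2 -> ACC=12 [depth=1]
Event 9 (EXEC): [IRQ2] PC=1: IRET -> resume MAIN at PC=1 (depth now 0) [depth=0]
Event 10 (EXEC): [MAIN] PC=1: INC 5 -> ACC=17 [depth=0]
Event 11 (EXEC): [MAIN] PC=2: INC 4 -> ACC=21 [depth=0]
Event 12 (INT 0): INT 0 arrives: push (MAIN, PC=3), enter IRQ0 at PC=0 (depth now 1) [depth=1]
Event 13 (EXEC): [IRQ0] PC=0: DEC 3 -> ACC=18 [depth=1]
Event 14 (EXEC): [IRQ0] PC=1: INC 4 -> ACC=22 [depth=1]
Event 15 (EXEC): [IRQ0] PC=2: IRET -> resume MAIN at PC=3 (depth now 0) [depth=0]
Event 16 (EXEC): [MAIN] PC=3: DEC 2 -> ACC=20 [depth=0]
Event 17 (EXEC): [MAIN] PC=4: INC 2 -> ACC=22 [depth=0]
Event 18 (INT 1): INT 1 arrives: push (MAIN, PC=5), enter IRQ1 at PC=0 (depth now 1) [depth=1]
Event 19 (EXEC): [IRQ1] PC=0: INC 4 -> ACC=26 [depth=1]
Event 20 (EXEC): [IRQ1] PC=1: INC 4 -> ACC=30 [depth=1]
Event 21 (INT 1): INT 1 arrives: push (IRQ1, PC=2), enter IRQ1 at PC=0 (depth now 2) [depth=2]
Event 22 (EXEC): [IRQ1] PC=0: INC 4 -> ACC=34 [depth=2]
Event 23 (EXEC): [IRQ1] PC=1: INC 4 -> ACC=38 [depth=2]
Event 24 (EXEC): [IRQ1] PC=2: INC 2 -> ACC=40 [depth=2]
Event 25 (EXEC): [IRQ1] PC=3: IRET -> resume IRQ1 at PC=2 (depth now 1) [depth=1]
Event 26 (EXEC): [IRQ1] PC=2: INC 2 -> ACC=42 [depth=1]
Event 27 (EXEC): [IRQ1] PC=3: IRET -> resume MAIN at PC=5 (depth now 0) [depth=0]
Event 28 (EXEC): [MAIN] PC=5: DEC 4 -> ACC=38 [depth=0]
Event 29 (EXEC): [MAIN] PC=6: HALT [depth=0]
Max depth observed: 2

Answer: 2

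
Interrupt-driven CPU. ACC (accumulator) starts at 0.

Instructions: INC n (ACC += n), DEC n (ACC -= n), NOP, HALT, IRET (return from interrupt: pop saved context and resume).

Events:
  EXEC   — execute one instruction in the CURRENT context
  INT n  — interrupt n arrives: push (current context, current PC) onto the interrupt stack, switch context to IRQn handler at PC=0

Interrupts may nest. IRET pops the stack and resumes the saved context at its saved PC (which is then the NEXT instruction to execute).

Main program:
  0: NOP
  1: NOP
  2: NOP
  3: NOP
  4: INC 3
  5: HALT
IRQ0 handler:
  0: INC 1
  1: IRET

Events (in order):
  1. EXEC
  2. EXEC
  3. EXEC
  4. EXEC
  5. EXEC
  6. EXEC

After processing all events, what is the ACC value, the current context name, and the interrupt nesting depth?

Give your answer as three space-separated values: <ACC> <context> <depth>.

Answer: 3 MAIN 0

Derivation:
Event 1 (EXEC): [MAIN] PC=0: NOP
Event 2 (EXEC): [MAIN] PC=1: NOP
Event 3 (EXEC): [MAIN] PC=2: NOP
Event 4 (EXEC): [MAIN] PC=3: NOP
Event 5 (EXEC): [MAIN] PC=4: INC 3 -> ACC=3
Event 6 (EXEC): [MAIN] PC=5: HALT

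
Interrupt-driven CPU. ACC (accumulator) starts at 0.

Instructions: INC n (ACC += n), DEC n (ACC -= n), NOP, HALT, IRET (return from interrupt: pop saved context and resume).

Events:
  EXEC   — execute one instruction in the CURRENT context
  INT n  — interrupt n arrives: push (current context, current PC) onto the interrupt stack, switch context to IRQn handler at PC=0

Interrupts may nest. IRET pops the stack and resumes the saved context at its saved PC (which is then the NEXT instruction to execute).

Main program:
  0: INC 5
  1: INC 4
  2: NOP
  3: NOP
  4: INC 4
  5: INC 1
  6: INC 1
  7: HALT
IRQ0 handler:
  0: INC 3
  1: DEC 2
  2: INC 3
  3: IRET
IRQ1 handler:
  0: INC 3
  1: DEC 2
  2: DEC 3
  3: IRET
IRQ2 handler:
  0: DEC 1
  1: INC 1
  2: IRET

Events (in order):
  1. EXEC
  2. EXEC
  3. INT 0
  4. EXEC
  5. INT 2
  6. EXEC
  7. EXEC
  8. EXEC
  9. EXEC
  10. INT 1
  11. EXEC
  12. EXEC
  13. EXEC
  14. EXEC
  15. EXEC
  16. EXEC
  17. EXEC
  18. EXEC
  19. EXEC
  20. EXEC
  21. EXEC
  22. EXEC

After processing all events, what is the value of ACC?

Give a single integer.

Answer: 17

Derivation:
Event 1 (EXEC): [MAIN] PC=0: INC 5 -> ACC=5
Event 2 (EXEC): [MAIN] PC=1: INC 4 -> ACC=9
Event 3 (INT 0): INT 0 arrives: push (MAIN, PC=2), enter IRQ0 at PC=0 (depth now 1)
Event 4 (EXEC): [IRQ0] PC=0: INC 3 -> ACC=12
Event 5 (INT 2): INT 2 arrives: push (IRQ0, PC=1), enter IRQ2 at PC=0 (depth now 2)
Event 6 (EXEC): [IRQ2] PC=0: DEC 1 -> ACC=11
Event 7 (EXEC): [IRQ2] PC=1: INC 1 -> ACC=12
Event 8 (EXEC): [IRQ2] PC=2: IRET -> resume IRQ0 at PC=1 (depth now 1)
Event 9 (EXEC): [IRQ0] PC=1: DEC 2 -> ACC=10
Event 10 (INT 1): INT 1 arrives: push (IRQ0, PC=2), enter IRQ1 at PC=0 (depth now 2)
Event 11 (EXEC): [IRQ1] PC=0: INC 3 -> ACC=13
Event 12 (EXEC): [IRQ1] PC=1: DEC 2 -> ACC=11
Event 13 (EXEC): [IRQ1] PC=2: DEC 3 -> ACC=8
Event 14 (EXEC): [IRQ1] PC=3: IRET -> resume IRQ0 at PC=2 (depth now 1)
Event 15 (EXEC): [IRQ0] PC=2: INC 3 -> ACC=11
Event 16 (EXEC): [IRQ0] PC=3: IRET -> resume MAIN at PC=2 (depth now 0)
Event 17 (EXEC): [MAIN] PC=2: NOP
Event 18 (EXEC): [MAIN] PC=3: NOP
Event 19 (EXEC): [MAIN] PC=4: INC 4 -> ACC=15
Event 20 (EXEC): [MAIN] PC=5: INC 1 -> ACC=16
Event 21 (EXEC): [MAIN] PC=6: INC 1 -> ACC=17
Event 22 (EXEC): [MAIN] PC=7: HALT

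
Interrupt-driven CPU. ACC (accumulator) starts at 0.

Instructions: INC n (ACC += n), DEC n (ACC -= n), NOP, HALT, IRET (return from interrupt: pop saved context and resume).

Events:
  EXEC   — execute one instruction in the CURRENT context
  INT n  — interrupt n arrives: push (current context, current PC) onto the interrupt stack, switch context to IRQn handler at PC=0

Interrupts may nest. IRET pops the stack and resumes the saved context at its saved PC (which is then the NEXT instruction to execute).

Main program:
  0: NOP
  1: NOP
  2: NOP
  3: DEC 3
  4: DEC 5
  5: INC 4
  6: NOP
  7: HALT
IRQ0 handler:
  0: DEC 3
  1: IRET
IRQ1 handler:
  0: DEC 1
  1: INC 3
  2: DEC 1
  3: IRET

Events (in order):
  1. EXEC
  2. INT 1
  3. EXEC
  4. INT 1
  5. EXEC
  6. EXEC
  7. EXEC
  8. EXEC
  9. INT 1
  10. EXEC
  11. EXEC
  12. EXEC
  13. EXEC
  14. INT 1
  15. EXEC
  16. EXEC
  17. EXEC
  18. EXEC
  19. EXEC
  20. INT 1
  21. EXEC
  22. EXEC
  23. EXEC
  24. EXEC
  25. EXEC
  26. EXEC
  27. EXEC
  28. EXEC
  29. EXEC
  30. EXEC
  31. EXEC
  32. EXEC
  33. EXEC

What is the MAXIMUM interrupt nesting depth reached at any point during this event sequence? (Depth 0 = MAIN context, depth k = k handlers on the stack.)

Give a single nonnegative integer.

Event 1 (EXEC): [MAIN] PC=0: NOP [depth=0]
Event 2 (INT 1): INT 1 arrives: push (MAIN, PC=1), enter IRQ1 at PC=0 (depth now 1) [depth=1]
Event 3 (EXEC): [IRQ1] PC=0: DEC 1 -> ACC=-1 [depth=1]
Event 4 (INT 1): INT 1 arrives: push (IRQ1, PC=1), enter IRQ1 at PC=0 (depth now 2) [depth=2]
Event 5 (EXEC): [IRQ1] PC=0: DEC 1 -> ACC=-2 [depth=2]
Event 6 (EXEC): [IRQ1] PC=1: INC 3 -> ACC=1 [depth=2]
Event 7 (EXEC): [IRQ1] PC=2: DEC 1 -> ACC=0 [depth=2]
Event 8 (EXEC): [IRQ1] PC=3: IRET -> resume IRQ1 at PC=1 (depth now 1) [depth=1]
Event 9 (INT 1): INT 1 arrives: push (IRQ1, PC=1), enter IRQ1 at PC=0 (depth now 2) [depth=2]
Event 10 (EXEC): [IRQ1] PC=0: DEC 1 -> ACC=-1 [depth=2]
Event 11 (EXEC): [IRQ1] PC=1: INC 3 -> ACC=2 [depth=2]
Event 12 (EXEC): [IRQ1] PC=2: DEC 1 -> ACC=1 [depth=2]
Event 13 (EXEC): [IRQ1] PC=3: IRET -> resume IRQ1 at PC=1 (depth now 1) [depth=1]
Event 14 (INT 1): INT 1 arrives: push (IRQ1, PC=1), enter IRQ1 at PC=0 (depth now 2) [depth=2]
Event 15 (EXEC): [IRQ1] PC=0: DEC 1 -> ACC=0 [depth=2]
Event 16 (EXEC): [IRQ1] PC=1: INC 3 -> ACC=3 [depth=2]
Event 17 (EXEC): [IRQ1] PC=2: DEC 1 -> ACC=2 [depth=2]
Event 18 (EXEC): [IRQ1] PC=3: IRET -> resume IRQ1 at PC=1 (depth now 1) [depth=1]
Event 19 (EXEC): [IRQ1] PC=1: INC 3 -> ACC=5 [depth=1]
Event 20 (INT 1): INT 1 arrives: push (IRQ1, PC=2), enter IRQ1 at PC=0 (depth now 2) [depth=2]
Event 21 (EXEC): [IRQ1] PC=0: DEC 1 -> ACC=4 [depth=2]
Event 22 (EXEC): [IRQ1] PC=1: INC 3 -> ACC=7 [depth=2]
Event 23 (EXEC): [IRQ1] PC=2: DEC 1 -> ACC=6 [depth=2]
Event 24 (EXEC): [IRQ1] PC=3: IRET -> resume IRQ1 at PC=2 (depth now 1) [depth=1]
Event 25 (EXEC): [IRQ1] PC=2: DEC 1 -> ACC=5 [depth=1]
Event 26 (EXEC): [IRQ1] PC=3: IRET -> resume MAIN at PC=1 (depth now 0) [depth=0]
Event 27 (EXEC): [MAIN] PC=1: NOP [depth=0]
Event 28 (EXEC): [MAIN] PC=2: NOP [depth=0]
Event 29 (EXEC): [MAIN] PC=3: DEC 3 -> ACC=2 [depth=0]
Event 30 (EXEC): [MAIN] PC=4: DEC 5 -> ACC=-3 [depth=0]
Event 31 (EXEC): [MAIN] PC=5: INC 4 -> ACC=1 [depth=0]
Event 32 (EXEC): [MAIN] PC=6: NOP [depth=0]
Event 33 (EXEC): [MAIN] PC=7: HALT [depth=0]
Max depth observed: 2

Answer: 2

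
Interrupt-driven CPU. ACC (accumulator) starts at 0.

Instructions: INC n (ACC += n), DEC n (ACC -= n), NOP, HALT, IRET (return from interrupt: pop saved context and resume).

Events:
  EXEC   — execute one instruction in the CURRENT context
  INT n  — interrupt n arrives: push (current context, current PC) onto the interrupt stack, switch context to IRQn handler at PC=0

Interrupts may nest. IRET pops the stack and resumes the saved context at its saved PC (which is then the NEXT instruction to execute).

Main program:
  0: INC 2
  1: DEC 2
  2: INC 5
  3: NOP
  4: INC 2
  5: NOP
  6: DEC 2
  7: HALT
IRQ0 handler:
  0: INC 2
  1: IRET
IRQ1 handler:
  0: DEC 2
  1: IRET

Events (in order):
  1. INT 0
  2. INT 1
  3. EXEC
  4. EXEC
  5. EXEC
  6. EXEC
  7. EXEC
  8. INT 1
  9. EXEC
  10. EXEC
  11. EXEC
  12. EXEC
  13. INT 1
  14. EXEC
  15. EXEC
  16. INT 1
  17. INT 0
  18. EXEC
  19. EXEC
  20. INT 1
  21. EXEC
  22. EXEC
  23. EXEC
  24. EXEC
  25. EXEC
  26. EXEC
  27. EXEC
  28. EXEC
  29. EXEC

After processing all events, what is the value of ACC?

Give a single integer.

Answer: -1

Derivation:
Event 1 (INT 0): INT 0 arrives: push (MAIN, PC=0), enter IRQ0 at PC=0 (depth now 1)
Event 2 (INT 1): INT 1 arrives: push (IRQ0, PC=0), enter IRQ1 at PC=0 (depth now 2)
Event 3 (EXEC): [IRQ1] PC=0: DEC 2 -> ACC=-2
Event 4 (EXEC): [IRQ1] PC=1: IRET -> resume IRQ0 at PC=0 (depth now 1)
Event 5 (EXEC): [IRQ0] PC=0: INC 2 -> ACC=0
Event 6 (EXEC): [IRQ0] PC=1: IRET -> resume MAIN at PC=0 (depth now 0)
Event 7 (EXEC): [MAIN] PC=0: INC 2 -> ACC=2
Event 8 (INT 1): INT 1 arrives: push (MAIN, PC=1), enter IRQ1 at PC=0 (depth now 1)
Event 9 (EXEC): [IRQ1] PC=0: DEC 2 -> ACC=0
Event 10 (EXEC): [IRQ1] PC=1: IRET -> resume MAIN at PC=1 (depth now 0)
Event 11 (EXEC): [MAIN] PC=1: DEC 2 -> ACC=-2
Event 12 (EXEC): [MAIN] PC=2: INC 5 -> ACC=3
Event 13 (INT 1): INT 1 arrives: push (MAIN, PC=3), enter IRQ1 at PC=0 (depth now 1)
Event 14 (EXEC): [IRQ1] PC=0: DEC 2 -> ACC=1
Event 15 (EXEC): [IRQ1] PC=1: IRET -> resume MAIN at PC=3 (depth now 0)
Event 16 (INT 1): INT 1 arrives: push (MAIN, PC=3), enter IRQ1 at PC=0 (depth now 1)
Event 17 (INT 0): INT 0 arrives: push (IRQ1, PC=0), enter IRQ0 at PC=0 (depth now 2)
Event 18 (EXEC): [IRQ0] PC=0: INC 2 -> ACC=3
Event 19 (EXEC): [IRQ0] PC=1: IRET -> resume IRQ1 at PC=0 (depth now 1)
Event 20 (INT 1): INT 1 arrives: push (IRQ1, PC=0), enter IRQ1 at PC=0 (depth now 2)
Event 21 (EXEC): [IRQ1] PC=0: DEC 2 -> ACC=1
Event 22 (EXEC): [IRQ1] PC=1: IRET -> resume IRQ1 at PC=0 (depth now 1)
Event 23 (EXEC): [IRQ1] PC=0: DEC 2 -> ACC=-1
Event 24 (EXEC): [IRQ1] PC=1: IRET -> resume MAIN at PC=3 (depth now 0)
Event 25 (EXEC): [MAIN] PC=3: NOP
Event 26 (EXEC): [MAIN] PC=4: INC 2 -> ACC=1
Event 27 (EXEC): [MAIN] PC=5: NOP
Event 28 (EXEC): [MAIN] PC=6: DEC 2 -> ACC=-1
Event 29 (EXEC): [MAIN] PC=7: HALT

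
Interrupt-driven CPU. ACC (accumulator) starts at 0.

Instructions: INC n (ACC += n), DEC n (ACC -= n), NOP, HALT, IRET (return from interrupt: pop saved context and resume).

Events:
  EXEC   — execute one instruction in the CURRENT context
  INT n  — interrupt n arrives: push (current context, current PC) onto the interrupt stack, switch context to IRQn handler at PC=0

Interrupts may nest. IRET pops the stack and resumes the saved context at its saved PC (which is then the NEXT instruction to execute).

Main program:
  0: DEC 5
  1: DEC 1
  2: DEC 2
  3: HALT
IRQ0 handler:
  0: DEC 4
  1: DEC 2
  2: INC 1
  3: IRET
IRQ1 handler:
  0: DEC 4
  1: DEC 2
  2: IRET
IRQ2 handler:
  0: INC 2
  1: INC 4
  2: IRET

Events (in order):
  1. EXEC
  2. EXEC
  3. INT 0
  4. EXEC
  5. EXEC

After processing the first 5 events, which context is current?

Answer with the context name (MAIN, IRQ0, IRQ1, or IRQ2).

Answer: IRQ0

Derivation:
Event 1 (EXEC): [MAIN] PC=0: DEC 5 -> ACC=-5
Event 2 (EXEC): [MAIN] PC=1: DEC 1 -> ACC=-6
Event 3 (INT 0): INT 0 arrives: push (MAIN, PC=2), enter IRQ0 at PC=0 (depth now 1)
Event 4 (EXEC): [IRQ0] PC=0: DEC 4 -> ACC=-10
Event 5 (EXEC): [IRQ0] PC=1: DEC 2 -> ACC=-12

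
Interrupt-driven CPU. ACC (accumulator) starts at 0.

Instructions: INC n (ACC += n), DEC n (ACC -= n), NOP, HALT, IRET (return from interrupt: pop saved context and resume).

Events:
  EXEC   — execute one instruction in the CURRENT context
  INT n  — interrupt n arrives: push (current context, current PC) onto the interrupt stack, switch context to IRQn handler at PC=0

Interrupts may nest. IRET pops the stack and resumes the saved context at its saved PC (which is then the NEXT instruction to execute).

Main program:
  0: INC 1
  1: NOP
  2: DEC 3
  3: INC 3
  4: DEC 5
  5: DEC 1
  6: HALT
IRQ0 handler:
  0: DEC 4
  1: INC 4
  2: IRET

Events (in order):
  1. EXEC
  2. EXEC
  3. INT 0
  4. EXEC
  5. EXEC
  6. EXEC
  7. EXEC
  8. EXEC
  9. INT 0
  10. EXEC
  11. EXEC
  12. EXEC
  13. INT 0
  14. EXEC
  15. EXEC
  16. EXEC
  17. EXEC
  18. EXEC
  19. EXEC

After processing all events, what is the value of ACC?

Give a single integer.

Event 1 (EXEC): [MAIN] PC=0: INC 1 -> ACC=1
Event 2 (EXEC): [MAIN] PC=1: NOP
Event 3 (INT 0): INT 0 arrives: push (MAIN, PC=2), enter IRQ0 at PC=0 (depth now 1)
Event 4 (EXEC): [IRQ0] PC=0: DEC 4 -> ACC=-3
Event 5 (EXEC): [IRQ0] PC=1: INC 4 -> ACC=1
Event 6 (EXEC): [IRQ0] PC=2: IRET -> resume MAIN at PC=2 (depth now 0)
Event 7 (EXEC): [MAIN] PC=2: DEC 3 -> ACC=-2
Event 8 (EXEC): [MAIN] PC=3: INC 3 -> ACC=1
Event 9 (INT 0): INT 0 arrives: push (MAIN, PC=4), enter IRQ0 at PC=0 (depth now 1)
Event 10 (EXEC): [IRQ0] PC=0: DEC 4 -> ACC=-3
Event 11 (EXEC): [IRQ0] PC=1: INC 4 -> ACC=1
Event 12 (EXEC): [IRQ0] PC=2: IRET -> resume MAIN at PC=4 (depth now 0)
Event 13 (INT 0): INT 0 arrives: push (MAIN, PC=4), enter IRQ0 at PC=0 (depth now 1)
Event 14 (EXEC): [IRQ0] PC=0: DEC 4 -> ACC=-3
Event 15 (EXEC): [IRQ0] PC=1: INC 4 -> ACC=1
Event 16 (EXEC): [IRQ0] PC=2: IRET -> resume MAIN at PC=4 (depth now 0)
Event 17 (EXEC): [MAIN] PC=4: DEC 5 -> ACC=-4
Event 18 (EXEC): [MAIN] PC=5: DEC 1 -> ACC=-5
Event 19 (EXEC): [MAIN] PC=6: HALT

Answer: -5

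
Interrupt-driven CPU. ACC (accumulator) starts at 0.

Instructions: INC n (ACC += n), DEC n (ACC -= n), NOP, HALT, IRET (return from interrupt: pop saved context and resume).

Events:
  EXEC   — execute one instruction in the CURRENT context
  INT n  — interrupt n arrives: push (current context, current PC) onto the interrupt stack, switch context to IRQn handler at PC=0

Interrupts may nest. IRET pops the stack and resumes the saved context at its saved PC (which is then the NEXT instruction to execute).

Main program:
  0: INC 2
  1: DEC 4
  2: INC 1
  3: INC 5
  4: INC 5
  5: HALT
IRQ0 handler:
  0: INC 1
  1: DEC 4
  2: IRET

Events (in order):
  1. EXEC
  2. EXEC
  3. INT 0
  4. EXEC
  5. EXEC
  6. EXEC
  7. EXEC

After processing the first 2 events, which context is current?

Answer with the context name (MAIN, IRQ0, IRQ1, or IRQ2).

Event 1 (EXEC): [MAIN] PC=0: INC 2 -> ACC=2
Event 2 (EXEC): [MAIN] PC=1: DEC 4 -> ACC=-2

Answer: MAIN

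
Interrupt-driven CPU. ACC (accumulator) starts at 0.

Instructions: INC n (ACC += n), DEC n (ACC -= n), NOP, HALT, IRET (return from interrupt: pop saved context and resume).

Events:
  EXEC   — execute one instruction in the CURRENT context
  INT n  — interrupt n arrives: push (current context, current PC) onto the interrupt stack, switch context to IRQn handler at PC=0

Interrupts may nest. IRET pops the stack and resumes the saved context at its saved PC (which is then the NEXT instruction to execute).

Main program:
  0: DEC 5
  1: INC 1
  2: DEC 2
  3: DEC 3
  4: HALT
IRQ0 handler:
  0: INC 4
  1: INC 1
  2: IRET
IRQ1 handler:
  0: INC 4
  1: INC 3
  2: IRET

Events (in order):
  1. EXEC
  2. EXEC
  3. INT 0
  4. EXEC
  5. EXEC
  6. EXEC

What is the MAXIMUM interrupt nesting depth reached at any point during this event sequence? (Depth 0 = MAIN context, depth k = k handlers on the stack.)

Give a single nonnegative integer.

Answer: 1

Derivation:
Event 1 (EXEC): [MAIN] PC=0: DEC 5 -> ACC=-5 [depth=0]
Event 2 (EXEC): [MAIN] PC=1: INC 1 -> ACC=-4 [depth=0]
Event 3 (INT 0): INT 0 arrives: push (MAIN, PC=2), enter IRQ0 at PC=0 (depth now 1) [depth=1]
Event 4 (EXEC): [IRQ0] PC=0: INC 4 -> ACC=0 [depth=1]
Event 5 (EXEC): [IRQ0] PC=1: INC 1 -> ACC=1 [depth=1]
Event 6 (EXEC): [IRQ0] PC=2: IRET -> resume MAIN at PC=2 (depth now 0) [depth=0]
Max depth observed: 1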